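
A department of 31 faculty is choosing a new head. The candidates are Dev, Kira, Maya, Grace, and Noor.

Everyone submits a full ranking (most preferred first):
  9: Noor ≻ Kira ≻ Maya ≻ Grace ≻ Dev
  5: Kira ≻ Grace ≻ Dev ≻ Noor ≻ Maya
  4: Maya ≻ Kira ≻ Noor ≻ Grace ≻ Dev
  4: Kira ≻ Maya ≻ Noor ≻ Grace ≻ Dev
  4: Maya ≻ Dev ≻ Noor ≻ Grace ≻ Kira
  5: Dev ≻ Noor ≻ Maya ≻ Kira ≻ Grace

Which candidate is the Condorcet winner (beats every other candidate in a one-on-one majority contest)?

Noor

Noor vs Dev: 17–14
Noor vs Kira: 18–13
Noor vs Maya: 19–12
Noor vs Grace: 26–5
Noor beats every other candidate.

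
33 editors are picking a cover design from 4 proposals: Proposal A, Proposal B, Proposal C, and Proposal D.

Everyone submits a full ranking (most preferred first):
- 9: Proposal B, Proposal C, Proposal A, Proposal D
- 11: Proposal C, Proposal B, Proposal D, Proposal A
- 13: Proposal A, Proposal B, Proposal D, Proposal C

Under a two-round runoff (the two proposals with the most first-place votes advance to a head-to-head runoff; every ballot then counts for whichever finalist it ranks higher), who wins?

Proposal C

Round 1 first-place votes: Proposal A 13, Proposal B 9, Proposal C 11, Proposal D 0. Proposal A and Proposal C advance.
Runoff: Proposal A is ranked above Proposal C on 13 ballots, Proposal C above Proposal A on 20.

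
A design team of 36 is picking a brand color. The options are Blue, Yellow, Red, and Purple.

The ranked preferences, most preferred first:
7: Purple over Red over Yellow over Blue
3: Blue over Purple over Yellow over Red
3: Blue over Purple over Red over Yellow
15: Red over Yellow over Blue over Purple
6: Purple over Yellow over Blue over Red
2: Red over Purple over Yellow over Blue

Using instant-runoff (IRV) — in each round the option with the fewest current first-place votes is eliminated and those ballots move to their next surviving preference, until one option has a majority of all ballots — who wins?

Round 1: Blue 6, Yellow 0, Red 17, Purple 13. Yellow eliminated.
Round 2: Blue 6, Red 17, Purple 13. Blue eliminated.
Round 3: Red 17, Purple 19. Purple has a majority (≥19).

Purple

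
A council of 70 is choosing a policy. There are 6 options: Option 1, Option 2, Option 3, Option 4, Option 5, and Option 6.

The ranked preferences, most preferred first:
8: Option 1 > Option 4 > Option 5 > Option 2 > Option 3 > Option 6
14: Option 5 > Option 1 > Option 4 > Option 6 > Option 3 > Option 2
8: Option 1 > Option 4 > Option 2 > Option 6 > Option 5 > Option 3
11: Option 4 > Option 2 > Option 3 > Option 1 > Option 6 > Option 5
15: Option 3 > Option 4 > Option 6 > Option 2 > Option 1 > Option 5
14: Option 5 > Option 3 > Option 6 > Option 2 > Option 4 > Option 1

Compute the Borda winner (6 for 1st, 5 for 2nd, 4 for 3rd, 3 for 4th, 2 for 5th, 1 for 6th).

Option 4

Option 1: 8×6 + 14×5 + 8×6 + 11×3 + 15×2 + 14×1 = 243
Option 2: 8×3 + 14×1 + 8×4 + 11×5 + 15×3 + 14×3 = 212
Option 3: 8×2 + 14×2 + 8×1 + 11×4 + 15×6 + 14×5 = 256
Option 4: 8×5 + 14×4 + 8×5 + 11×6 + 15×5 + 14×2 = 305
Option 5: 8×4 + 14×6 + 8×2 + 11×1 + 15×1 + 14×6 = 242
Option 6: 8×1 + 14×3 + 8×3 + 11×2 + 15×4 + 14×4 = 212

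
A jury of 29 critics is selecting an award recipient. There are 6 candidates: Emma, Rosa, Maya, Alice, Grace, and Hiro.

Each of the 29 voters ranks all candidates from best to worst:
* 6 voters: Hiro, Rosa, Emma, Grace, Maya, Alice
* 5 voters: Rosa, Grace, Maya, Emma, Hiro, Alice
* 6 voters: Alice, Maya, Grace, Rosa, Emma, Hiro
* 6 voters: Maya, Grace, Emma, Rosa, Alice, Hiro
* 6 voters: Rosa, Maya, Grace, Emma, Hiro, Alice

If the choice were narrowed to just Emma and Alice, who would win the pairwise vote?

Emma

Emma is ranked above Alice on 23 ballots; Alice above Emma on 6.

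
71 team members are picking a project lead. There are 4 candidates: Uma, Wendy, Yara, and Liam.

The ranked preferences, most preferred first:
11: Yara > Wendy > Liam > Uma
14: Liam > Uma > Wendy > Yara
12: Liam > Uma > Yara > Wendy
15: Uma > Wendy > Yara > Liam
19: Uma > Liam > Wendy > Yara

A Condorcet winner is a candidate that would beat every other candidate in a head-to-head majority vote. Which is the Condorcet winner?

Liam

Liam vs Uma: 37–34
Liam vs Wendy: 45–26
Liam vs Yara: 45–26
Liam beats every other candidate.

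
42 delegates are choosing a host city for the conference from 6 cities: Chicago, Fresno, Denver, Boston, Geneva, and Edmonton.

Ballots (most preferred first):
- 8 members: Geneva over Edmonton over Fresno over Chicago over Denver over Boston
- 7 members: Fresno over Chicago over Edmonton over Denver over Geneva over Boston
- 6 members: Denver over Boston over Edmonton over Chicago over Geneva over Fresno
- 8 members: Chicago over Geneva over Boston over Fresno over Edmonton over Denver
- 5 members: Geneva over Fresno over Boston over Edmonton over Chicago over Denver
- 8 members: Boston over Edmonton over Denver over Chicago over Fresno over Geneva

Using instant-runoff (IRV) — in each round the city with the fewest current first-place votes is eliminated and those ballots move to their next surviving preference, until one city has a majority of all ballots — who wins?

Chicago

Round 1: Chicago 8, Fresno 7, Denver 6, Boston 8, Geneva 13, Edmonton 0. Edmonton eliminated.
Round 2: Chicago 8, Fresno 7, Denver 6, Boston 8, Geneva 13. Denver eliminated.
Round 3: Chicago 8, Fresno 7, Boston 14, Geneva 13. Fresno eliminated.
Round 4: Chicago 15, Boston 14, Geneva 13. Geneva eliminated.
Round 5: Chicago 23, Boston 19. Chicago has a majority (≥22).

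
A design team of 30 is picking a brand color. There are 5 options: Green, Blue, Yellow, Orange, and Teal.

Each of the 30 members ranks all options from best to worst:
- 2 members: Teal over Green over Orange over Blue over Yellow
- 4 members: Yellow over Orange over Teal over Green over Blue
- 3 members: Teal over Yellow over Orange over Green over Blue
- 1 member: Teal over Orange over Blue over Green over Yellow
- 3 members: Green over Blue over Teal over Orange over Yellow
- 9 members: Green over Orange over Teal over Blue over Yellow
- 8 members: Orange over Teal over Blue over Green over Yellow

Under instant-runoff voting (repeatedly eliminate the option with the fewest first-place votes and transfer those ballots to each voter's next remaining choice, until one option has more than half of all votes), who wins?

Round 1: Green 12, Blue 0, Yellow 4, Orange 8, Teal 6. Blue eliminated.
Round 2: Green 12, Yellow 4, Orange 8, Teal 6. Yellow eliminated.
Round 3: Green 12, Orange 12, Teal 6. Teal eliminated.
Round 4: Green 14, Orange 16. Orange has a majority (≥16).

Orange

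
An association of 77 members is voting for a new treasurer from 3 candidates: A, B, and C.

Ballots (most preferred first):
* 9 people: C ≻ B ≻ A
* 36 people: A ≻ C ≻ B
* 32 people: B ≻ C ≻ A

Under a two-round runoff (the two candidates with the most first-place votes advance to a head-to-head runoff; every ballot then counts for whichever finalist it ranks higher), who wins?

Round 1 first-place votes: A 36, B 32, C 9. A and B advance.
Runoff: A is ranked above B on 36 ballots, B above A on 41.

B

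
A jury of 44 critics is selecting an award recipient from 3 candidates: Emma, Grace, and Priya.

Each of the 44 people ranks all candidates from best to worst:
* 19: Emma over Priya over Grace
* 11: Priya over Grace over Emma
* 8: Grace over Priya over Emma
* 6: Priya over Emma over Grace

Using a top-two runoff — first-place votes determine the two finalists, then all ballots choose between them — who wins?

Priya

Round 1 first-place votes: Emma 19, Grace 8, Priya 17. Emma and Priya advance.
Runoff: Emma is ranked above Priya on 19 ballots, Priya above Emma on 25.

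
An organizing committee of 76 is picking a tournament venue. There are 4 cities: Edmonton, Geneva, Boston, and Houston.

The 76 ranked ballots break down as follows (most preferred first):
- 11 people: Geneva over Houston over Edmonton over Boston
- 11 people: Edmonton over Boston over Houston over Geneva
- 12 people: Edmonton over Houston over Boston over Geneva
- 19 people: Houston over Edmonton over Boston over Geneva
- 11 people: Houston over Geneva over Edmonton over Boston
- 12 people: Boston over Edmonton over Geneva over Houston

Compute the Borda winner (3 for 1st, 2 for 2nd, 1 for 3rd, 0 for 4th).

Edmonton: 11×1 + 11×3 + 12×3 + 19×2 + 11×1 + 12×2 = 153
Geneva: 11×3 + 11×0 + 12×0 + 19×0 + 11×2 + 12×1 = 67
Boston: 11×0 + 11×2 + 12×1 + 19×1 + 11×0 + 12×3 = 89
Houston: 11×2 + 11×1 + 12×2 + 19×3 + 11×3 + 12×0 = 147

Edmonton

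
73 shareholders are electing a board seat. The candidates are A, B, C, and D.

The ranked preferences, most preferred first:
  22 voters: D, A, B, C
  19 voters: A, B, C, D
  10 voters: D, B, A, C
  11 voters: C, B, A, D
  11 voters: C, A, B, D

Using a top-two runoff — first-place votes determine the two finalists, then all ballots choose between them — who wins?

C

Round 1 first-place votes: A 19, B 0, C 22, D 32. D and C advance.
Runoff: D is ranked above C on 32 ballots, C above D on 41.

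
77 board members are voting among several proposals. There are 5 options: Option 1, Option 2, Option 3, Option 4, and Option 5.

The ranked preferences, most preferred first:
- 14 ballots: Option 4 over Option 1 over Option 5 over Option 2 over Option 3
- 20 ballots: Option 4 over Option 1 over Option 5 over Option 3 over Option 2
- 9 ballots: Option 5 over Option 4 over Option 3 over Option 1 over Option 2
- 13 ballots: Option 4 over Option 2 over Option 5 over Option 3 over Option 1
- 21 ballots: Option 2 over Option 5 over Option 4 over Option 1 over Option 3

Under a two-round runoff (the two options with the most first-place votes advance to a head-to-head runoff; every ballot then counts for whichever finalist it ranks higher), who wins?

Round 1 first-place votes: Option 1 0, Option 2 21, Option 3 0, Option 4 47, Option 5 9. Option 4 and Option 2 advance.
Runoff: Option 4 is ranked above Option 2 on 56 ballots, Option 2 above Option 4 on 21.

Option 4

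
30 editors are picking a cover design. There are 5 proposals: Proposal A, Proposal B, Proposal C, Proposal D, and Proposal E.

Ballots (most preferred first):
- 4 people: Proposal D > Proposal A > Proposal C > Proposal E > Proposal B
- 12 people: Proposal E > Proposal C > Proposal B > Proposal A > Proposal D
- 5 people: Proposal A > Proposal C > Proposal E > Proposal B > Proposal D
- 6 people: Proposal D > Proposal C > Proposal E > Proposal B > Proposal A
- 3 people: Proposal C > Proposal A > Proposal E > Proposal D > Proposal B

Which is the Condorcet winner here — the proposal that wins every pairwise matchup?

Proposal C

Proposal C vs Proposal A: 21–9
Proposal C vs Proposal B: 30–0
Proposal C vs Proposal D: 20–10
Proposal C vs Proposal E: 18–12
Proposal C beats every other proposal.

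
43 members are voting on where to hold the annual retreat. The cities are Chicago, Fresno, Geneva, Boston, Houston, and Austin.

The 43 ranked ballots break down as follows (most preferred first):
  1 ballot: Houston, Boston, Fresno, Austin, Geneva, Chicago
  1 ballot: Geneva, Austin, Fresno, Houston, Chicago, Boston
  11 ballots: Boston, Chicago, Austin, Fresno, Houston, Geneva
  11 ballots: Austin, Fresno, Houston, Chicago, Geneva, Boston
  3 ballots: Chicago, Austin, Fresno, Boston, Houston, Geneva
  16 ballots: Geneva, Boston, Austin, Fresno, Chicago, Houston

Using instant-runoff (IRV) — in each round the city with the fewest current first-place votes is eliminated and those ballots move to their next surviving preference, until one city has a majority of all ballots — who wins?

Round 1: Chicago 3, Fresno 0, Geneva 17, Boston 11, Houston 1, Austin 11. Fresno eliminated.
Round 2: Chicago 3, Geneva 17, Boston 11, Houston 1, Austin 11. Houston eliminated.
Round 3: Chicago 3, Geneva 17, Boston 12, Austin 11. Chicago eliminated.
Round 4: Geneva 17, Boston 12, Austin 14. Boston eliminated.
Round 5: Geneva 17, Austin 26. Austin has a majority (≥22).

Austin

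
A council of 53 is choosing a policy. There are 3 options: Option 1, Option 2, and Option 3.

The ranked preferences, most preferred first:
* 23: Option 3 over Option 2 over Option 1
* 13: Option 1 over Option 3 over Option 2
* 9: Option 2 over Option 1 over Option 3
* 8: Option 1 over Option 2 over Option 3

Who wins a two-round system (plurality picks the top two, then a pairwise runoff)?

Option 1

Round 1 first-place votes: Option 1 21, Option 2 9, Option 3 23. Option 3 and Option 1 advance.
Runoff: Option 3 is ranked above Option 1 on 23 ballots, Option 1 above Option 3 on 30.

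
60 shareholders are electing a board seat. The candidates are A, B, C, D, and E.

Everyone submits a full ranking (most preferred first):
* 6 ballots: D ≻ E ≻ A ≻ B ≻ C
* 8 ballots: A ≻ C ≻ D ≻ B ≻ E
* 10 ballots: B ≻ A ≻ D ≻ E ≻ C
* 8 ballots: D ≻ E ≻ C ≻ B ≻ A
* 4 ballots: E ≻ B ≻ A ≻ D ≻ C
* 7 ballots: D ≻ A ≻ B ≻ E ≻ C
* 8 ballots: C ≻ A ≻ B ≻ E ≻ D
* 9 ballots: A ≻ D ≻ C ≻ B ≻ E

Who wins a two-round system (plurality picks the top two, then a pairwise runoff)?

A

Round 1 first-place votes: A 17, B 10, C 8, D 21, E 4. D and A advance.
Runoff: D is ranked above A on 21 ballots, A above D on 39.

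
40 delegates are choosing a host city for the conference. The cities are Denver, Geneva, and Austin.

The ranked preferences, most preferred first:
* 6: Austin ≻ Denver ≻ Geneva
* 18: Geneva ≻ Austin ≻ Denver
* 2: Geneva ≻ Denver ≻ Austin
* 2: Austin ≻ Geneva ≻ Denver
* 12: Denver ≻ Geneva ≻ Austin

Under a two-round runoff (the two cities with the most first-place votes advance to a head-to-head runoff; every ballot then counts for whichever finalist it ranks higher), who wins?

Geneva

Round 1 first-place votes: Denver 12, Geneva 20, Austin 8. Geneva and Denver advance.
Runoff: Geneva is ranked above Denver on 22 ballots, Denver above Geneva on 18.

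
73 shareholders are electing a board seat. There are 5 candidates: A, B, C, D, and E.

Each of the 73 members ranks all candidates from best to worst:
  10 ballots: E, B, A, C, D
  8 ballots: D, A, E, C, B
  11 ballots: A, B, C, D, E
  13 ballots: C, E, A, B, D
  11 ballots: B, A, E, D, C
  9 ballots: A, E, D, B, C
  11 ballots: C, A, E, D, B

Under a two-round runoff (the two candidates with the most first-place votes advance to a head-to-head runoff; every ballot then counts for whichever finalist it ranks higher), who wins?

Round 1 first-place votes: A 20, B 11, C 24, D 8, E 10. C and A advance.
Runoff: C is ranked above A on 24 ballots, A above C on 49.

A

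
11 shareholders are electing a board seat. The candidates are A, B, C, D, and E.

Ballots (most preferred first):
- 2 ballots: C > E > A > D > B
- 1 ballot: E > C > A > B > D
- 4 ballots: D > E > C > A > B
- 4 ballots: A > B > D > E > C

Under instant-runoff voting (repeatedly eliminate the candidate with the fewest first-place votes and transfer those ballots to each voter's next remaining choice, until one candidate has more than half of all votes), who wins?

A

Round 1: A 4, B 0, C 2, D 4, E 1. B eliminated.
Round 2: A 4, C 2, D 4, E 1. E eliminated.
Round 3: A 4, C 3, D 4. C eliminated.
Round 4: A 7, D 4. A has a majority (≥6).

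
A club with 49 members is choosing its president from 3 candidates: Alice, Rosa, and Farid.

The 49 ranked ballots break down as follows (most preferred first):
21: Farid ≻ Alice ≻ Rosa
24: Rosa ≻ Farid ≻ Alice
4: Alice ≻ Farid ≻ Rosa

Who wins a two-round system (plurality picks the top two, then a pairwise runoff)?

Round 1 first-place votes: Alice 4, Rosa 24, Farid 21. Rosa and Farid advance.
Runoff: Rosa is ranked above Farid on 24 ballots, Farid above Rosa on 25.

Farid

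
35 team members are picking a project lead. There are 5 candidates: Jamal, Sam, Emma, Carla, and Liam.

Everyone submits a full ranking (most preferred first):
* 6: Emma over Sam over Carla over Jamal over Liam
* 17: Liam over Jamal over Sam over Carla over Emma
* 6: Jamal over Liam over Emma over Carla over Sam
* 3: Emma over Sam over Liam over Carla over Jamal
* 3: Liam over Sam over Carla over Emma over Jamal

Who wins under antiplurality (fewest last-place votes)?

Carla

Last-place votes: Jamal 6, Sam 6, Emma 17, Carla 0, Liam 6.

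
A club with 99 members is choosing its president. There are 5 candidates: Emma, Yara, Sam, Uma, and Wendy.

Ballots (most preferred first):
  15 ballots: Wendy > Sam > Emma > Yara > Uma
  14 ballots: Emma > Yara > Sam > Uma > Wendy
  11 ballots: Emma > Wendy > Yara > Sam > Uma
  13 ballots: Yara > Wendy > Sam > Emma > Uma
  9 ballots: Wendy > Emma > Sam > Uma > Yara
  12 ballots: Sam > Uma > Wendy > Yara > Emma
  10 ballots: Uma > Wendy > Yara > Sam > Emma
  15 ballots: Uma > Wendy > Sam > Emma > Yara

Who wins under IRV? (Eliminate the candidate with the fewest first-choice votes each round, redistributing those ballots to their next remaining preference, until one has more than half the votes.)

Round 1: Emma 25, Yara 13, Sam 12, Uma 25, Wendy 24. Sam eliminated.
Round 2: Emma 25, Yara 13, Uma 37, Wendy 24. Yara eliminated.
Round 3: Emma 25, Uma 37, Wendy 37. Emma eliminated.
Round 4: Uma 51, Wendy 48. Uma has a majority (≥50).

Uma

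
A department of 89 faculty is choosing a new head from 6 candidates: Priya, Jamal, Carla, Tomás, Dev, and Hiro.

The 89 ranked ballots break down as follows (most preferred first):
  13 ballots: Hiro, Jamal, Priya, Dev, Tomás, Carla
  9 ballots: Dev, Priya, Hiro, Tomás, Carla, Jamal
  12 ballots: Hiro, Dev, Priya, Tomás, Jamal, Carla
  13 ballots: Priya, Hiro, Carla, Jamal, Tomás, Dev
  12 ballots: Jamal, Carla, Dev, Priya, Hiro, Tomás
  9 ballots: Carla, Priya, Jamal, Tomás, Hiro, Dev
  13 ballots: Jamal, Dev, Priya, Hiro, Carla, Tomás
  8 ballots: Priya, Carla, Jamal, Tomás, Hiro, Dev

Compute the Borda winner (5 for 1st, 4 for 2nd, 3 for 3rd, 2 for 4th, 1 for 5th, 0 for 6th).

Priya: 13×3 + 9×4 + 12×3 + 13×5 + 12×2 + 9×4 + 13×3 + 8×5 = 315
Jamal: 13×4 + 9×0 + 12×1 + 13×2 + 12×5 + 9×3 + 13×5 + 8×3 = 266
Carla: 13×0 + 9×1 + 12×0 + 13×3 + 12×4 + 9×5 + 13×1 + 8×4 = 186
Tomás: 13×1 + 9×2 + 12×2 + 13×1 + 12×0 + 9×2 + 13×0 + 8×2 = 102
Dev: 13×2 + 9×5 + 12×4 + 13×0 + 12×3 + 9×0 + 13×4 + 8×0 = 207
Hiro: 13×5 + 9×3 + 12×5 + 13×4 + 12×1 + 9×1 + 13×2 + 8×1 = 259

Priya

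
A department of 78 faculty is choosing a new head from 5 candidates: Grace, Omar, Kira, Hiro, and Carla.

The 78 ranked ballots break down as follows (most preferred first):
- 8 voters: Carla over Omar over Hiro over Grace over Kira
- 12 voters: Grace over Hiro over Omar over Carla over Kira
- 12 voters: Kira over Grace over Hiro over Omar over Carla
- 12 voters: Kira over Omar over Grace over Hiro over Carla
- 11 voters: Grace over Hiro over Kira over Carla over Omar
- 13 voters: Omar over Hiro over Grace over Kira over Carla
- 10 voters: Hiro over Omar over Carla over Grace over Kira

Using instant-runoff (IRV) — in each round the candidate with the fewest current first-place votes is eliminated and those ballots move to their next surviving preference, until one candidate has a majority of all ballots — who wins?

Round 1: Grace 23, Omar 13, Kira 24, Hiro 10, Carla 8. Carla eliminated.
Round 2: Grace 23, Omar 21, Kira 24, Hiro 10. Hiro eliminated.
Round 3: Grace 23, Omar 31, Kira 24. Grace eliminated.
Round 4: Omar 43, Kira 35. Omar has a majority (≥40).

Omar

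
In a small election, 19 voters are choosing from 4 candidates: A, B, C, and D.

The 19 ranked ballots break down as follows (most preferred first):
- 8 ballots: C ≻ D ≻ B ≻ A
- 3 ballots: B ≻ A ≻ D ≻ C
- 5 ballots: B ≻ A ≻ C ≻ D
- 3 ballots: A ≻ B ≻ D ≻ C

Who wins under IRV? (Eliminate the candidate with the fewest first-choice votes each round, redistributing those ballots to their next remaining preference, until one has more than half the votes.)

B

Round 1: A 3, B 8, C 8, D 0. D eliminated.
Round 2: A 3, B 8, C 8. A eliminated.
Round 3: B 11, C 8. B has a majority (≥10).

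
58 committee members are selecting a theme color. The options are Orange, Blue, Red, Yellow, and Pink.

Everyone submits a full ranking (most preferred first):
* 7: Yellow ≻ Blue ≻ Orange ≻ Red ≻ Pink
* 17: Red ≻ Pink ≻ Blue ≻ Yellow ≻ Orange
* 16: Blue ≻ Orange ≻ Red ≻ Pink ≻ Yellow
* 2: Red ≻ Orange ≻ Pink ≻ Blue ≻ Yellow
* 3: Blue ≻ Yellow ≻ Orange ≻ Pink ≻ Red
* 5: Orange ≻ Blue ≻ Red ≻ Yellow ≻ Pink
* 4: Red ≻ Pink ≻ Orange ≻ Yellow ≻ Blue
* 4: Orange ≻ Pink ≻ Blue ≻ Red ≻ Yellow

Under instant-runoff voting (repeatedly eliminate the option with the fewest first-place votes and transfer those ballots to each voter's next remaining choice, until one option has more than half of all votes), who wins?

Round 1: Orange 9, Blue 19, Red 23, Yellow 7, Pink 0. Pink eliminated.
Round 2: Orange 9, Blue 19, Red 23, Yellow 7. Yellow eliminated.
Round 3: Orange 9, Blue 26, Red 23. Orange eliminated.
Round 4: Blue 35, Red 23. Blue has a majority (≥30).

Blue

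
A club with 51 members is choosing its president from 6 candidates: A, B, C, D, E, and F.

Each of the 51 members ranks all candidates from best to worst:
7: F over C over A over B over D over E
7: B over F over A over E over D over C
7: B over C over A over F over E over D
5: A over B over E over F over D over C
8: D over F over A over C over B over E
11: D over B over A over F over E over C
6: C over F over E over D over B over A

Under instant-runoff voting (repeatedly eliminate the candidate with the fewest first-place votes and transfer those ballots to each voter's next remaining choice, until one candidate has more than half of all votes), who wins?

B

Round 1: A 5, B 14, C 6, D 19, E 0, F 7. E eliminated.
Round 2: A 5, B 14, C 6, D 19, F 7. A eliminated.
Round 3: B 19, C 6, D 19, F 7. C eliminated.
Round 4: B 19, D 19, F 13. F eliminated.
Round 5: B 26, D 25. B has a majority (≥26).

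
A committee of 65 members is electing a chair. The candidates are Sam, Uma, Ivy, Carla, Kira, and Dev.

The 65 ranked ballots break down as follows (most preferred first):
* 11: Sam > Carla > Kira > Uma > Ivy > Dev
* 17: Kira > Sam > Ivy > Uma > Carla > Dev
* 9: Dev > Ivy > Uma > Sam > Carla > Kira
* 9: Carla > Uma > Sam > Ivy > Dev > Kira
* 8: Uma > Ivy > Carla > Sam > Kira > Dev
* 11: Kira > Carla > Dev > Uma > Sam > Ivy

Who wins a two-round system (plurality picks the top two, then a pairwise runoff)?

Sam

Round 1 first-place votes: Sam 11, Uma 8, Ivy 0, Carla 9, Kira 28, Dev 9. Kira and Sam advance.
Runoff: Kira is ranked above Sam on 28 ballots, Sam above Kira on 37.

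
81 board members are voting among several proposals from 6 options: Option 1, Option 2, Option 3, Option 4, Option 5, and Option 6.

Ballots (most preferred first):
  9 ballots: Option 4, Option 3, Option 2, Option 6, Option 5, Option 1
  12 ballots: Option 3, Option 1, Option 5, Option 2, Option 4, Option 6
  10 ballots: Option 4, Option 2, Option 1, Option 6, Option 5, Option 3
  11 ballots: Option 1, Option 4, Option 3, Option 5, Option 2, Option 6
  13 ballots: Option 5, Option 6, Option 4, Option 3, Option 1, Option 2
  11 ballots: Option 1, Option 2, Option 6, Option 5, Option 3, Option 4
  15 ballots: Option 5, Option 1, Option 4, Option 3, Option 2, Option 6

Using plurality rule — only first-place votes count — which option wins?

Option 5

First-place votes: Option 1 22, Option 2 0, Option 3 12, Option 4 19, Option 5 28, Option 6 0.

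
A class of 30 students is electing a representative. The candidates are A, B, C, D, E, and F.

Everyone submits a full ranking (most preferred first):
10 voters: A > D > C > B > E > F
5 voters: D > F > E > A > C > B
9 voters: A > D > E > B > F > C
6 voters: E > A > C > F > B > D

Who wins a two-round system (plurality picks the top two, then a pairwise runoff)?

Round 1 first-place votes: A 19, B 0, C 0, D 5, E 6, F 0. A and E advance.
Runoff: A is ranked above E on 19 ballots, E above A on 11.

A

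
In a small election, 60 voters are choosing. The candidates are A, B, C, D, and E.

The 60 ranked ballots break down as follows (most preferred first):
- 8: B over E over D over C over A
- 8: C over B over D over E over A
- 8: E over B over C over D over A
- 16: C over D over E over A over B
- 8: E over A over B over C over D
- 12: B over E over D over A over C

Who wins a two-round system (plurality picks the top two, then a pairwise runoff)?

Round 1 first-place votes: A 0, B 20, C 24, D 0, E 16. C and B advance.
Runoff: C is ranked above B on 24 ballots, B above C on 36.

B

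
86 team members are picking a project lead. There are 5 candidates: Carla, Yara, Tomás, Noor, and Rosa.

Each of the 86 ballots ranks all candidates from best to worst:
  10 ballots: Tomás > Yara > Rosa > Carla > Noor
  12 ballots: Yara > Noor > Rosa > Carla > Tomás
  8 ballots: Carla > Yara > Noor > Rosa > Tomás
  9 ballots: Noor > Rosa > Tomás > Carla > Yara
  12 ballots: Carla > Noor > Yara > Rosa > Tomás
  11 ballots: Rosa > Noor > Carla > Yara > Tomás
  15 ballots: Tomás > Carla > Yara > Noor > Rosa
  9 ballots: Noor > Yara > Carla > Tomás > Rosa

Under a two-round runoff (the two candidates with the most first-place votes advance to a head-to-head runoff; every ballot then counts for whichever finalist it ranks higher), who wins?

Carla

Round 1 first-place votes: Carla 20, Yara 12, Tomás 25, Noor 18, Rosa 11. Tomás and Carla advance.
Runoff: Tomás is ranked above Carla on 34 ballots, Carla above Tomás on 52.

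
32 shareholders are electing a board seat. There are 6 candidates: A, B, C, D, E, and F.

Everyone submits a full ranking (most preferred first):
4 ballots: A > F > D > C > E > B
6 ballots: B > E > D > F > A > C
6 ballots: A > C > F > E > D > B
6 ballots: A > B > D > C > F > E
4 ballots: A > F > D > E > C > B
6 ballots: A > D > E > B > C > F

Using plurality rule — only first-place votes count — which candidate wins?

First-place votes: A 26, B 6, C 0, D 0, E 0, F 0.

A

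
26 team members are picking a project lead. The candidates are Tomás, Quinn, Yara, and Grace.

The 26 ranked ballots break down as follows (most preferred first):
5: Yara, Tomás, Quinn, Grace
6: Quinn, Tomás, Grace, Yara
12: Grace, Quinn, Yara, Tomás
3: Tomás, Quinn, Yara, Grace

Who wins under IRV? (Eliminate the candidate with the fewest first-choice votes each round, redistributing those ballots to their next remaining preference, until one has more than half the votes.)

Quinn

Round 1: Tomás 3, Quinn 6, Yara 5, Grace 12. Tomás eliminated.
Round 2: Quinn 9, Yara 5, Grace 12. Yara eliminated.
Round 3: Quinn 14, Grace 12. Quinn has a majority (≥14).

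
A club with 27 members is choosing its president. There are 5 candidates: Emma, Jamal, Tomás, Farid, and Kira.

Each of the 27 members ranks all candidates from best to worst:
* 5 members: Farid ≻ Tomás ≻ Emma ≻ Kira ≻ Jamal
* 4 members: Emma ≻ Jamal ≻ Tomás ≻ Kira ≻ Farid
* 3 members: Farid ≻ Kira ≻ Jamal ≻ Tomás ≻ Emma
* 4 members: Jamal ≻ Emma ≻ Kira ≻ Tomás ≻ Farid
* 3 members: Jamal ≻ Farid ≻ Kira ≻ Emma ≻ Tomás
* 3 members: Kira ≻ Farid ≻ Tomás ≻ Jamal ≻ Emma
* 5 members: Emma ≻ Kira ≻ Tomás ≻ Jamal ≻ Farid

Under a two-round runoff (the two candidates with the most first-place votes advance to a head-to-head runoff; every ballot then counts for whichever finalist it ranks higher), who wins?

Round 1 first-place votes: Emma 9, Jamal 7, Tomás 0, Farid 8, Kira 3. Emma and Farid advance.
Runoff: Emma is ranked above Farid on 13 ballots, Farid above Emma on 14.

Farid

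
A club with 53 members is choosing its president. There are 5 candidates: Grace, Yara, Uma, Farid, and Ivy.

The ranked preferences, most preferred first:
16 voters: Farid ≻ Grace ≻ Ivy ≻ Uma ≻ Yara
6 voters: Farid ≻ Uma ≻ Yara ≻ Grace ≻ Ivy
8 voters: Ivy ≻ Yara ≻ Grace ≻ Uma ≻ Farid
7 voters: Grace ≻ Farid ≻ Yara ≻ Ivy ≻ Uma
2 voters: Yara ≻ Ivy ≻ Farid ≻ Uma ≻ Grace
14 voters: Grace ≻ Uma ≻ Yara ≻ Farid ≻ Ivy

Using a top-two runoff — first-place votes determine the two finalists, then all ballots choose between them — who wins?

Round 1 first-place votes: Grace 21, Yara 2, Uma 0, Farid 22, Ivy 8. Farid and Grace advance.
Runoff: Farid is ranked above Grace on 24 ballots, Grace above Farid on 29.

Grace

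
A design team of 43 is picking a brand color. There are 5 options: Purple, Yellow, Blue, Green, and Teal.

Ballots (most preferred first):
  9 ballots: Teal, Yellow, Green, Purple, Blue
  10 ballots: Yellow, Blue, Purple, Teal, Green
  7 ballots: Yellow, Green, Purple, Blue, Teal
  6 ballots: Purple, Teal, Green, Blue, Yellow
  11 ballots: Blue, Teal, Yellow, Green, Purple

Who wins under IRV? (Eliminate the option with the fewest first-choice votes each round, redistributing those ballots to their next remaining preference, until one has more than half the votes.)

Round 1: Purple 6, Yellow 17, Blue 11, Green 0, Teal 9. Green eliminated.
Round 2: Purple 6, Yellow 17, Blue 11, Teal 9. Purple eliminated.
Round 3: Yellow 17, Blue 11, Teal 15. Blue eliminated.
Round 4: Yellow 17, Teal 26. Teal has a majority (≥22).

Teal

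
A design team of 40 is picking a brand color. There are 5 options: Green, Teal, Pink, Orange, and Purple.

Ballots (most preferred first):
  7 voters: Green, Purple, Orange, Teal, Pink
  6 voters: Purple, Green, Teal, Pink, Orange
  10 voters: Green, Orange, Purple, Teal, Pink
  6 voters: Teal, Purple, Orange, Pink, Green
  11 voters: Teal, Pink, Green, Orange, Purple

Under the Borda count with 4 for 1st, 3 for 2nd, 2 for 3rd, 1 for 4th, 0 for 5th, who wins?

Green: 7×4 + 6×3 + 10×4 + 6×0 + 11×2 = 108
Teal: 7×1 + 6×2 + 10×1 + 6×4 + 11×4 = 97
Pink: 7×0 + 6×1 + 10×0 + 6×1 + 11×3 = 45
Orange: 7×2 + 6×0 + 10×3 + 6×2 + 11×1 = 67
Purple: 7×3 + 6×4 + 10×2 + 6×3 + 11×0 = 83

Green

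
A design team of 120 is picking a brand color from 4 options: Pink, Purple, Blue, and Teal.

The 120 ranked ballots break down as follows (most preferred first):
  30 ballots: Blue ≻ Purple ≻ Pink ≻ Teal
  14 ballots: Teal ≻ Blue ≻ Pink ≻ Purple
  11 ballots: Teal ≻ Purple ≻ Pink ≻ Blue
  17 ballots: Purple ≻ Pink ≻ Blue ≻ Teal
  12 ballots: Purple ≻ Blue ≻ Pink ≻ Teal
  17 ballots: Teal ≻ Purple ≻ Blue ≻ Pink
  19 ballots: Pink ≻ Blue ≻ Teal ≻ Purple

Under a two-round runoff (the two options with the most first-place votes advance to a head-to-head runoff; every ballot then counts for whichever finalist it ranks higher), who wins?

Blue

Round 1 first-place votes: Pink 19, Purple 29, Blue 30, Teal 42. Teal and Blue advance.
Runoff: Teal is ranked above Blue on 42 ballots, Blue above Teal on 78.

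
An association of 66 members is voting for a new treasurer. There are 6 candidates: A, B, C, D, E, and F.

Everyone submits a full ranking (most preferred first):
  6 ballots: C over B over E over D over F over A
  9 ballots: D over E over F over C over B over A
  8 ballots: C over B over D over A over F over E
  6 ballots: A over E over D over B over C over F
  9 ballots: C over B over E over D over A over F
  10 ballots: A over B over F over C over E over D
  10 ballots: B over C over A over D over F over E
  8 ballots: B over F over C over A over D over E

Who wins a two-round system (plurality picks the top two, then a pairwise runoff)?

B

Round 1 first-place votes: A 16, B 18, C 23, D 9, E 0, F 0. C and B advance.
Runoff: C is ranked above B on 32 ballots, B above C on 34.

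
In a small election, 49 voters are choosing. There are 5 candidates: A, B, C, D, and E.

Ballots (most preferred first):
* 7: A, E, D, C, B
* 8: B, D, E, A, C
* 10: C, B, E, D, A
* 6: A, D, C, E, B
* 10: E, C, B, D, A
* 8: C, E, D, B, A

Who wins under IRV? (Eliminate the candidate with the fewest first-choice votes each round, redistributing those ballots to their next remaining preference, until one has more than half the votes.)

E

Round 1: A 13, B 8, C 18, D 0, E 10. D eliminated.
Round 2: A 13, B 8, C 18, E 10. B eliminated.
Round 3: A 13, C 18, E 18. A eliminated.
Round 4: C 24, E 25. E has a majority (≥25).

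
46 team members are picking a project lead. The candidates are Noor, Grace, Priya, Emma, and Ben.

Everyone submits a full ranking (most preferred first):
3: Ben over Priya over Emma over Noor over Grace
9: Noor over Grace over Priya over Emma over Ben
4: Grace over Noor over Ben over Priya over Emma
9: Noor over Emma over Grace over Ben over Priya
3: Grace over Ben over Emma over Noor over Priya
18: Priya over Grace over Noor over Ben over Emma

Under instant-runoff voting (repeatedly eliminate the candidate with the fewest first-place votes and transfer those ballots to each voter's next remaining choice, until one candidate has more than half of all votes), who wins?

Round 1: Noor 18, Grace 7, Priya 18, Emma 0, Ben 3. Emma eliminated.
Round 2: Noor 18, Grace 7, Priya 18, Ben 3. Ben eliminated.
Round 3: Noor 18, Grace 7, Priya 21. Grace eliminated.
Round 4: Noor 25, Priya 21. Noor has a majority (≥24).

Noor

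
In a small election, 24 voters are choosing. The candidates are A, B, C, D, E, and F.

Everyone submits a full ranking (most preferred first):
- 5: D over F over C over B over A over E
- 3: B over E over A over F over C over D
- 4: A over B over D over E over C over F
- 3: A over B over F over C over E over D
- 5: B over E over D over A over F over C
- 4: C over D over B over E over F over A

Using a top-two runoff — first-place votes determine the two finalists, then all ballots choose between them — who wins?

Round 1 first-place votes: A 7, B 8, C 4, D 5, E 0, F 0. B and A advance.
Runoff: B is ranked above A on 17 ballots, A above B on 7.

B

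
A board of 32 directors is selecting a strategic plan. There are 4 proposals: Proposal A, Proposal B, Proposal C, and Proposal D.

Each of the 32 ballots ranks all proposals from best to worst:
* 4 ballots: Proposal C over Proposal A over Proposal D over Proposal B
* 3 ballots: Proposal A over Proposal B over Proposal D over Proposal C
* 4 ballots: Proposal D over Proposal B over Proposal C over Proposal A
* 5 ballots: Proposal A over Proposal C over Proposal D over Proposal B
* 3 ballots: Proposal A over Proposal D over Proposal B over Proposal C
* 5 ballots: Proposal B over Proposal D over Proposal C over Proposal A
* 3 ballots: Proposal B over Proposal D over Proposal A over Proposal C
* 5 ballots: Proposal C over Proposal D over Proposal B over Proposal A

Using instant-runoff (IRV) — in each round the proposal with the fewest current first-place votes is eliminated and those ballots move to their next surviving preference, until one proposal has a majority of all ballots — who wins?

Round 1: Proposal A 11, Proposal B 8, Proposal C 9, Proposal D 4. Proposal D eliminated.
Round 2: Proposal A 11, Proposal B 12, Proposal C 9. Proposal C eliminated.
Round 3: Proposal A 15, Proposal B 17. Proposal B has a majority (≥17).

Proposal B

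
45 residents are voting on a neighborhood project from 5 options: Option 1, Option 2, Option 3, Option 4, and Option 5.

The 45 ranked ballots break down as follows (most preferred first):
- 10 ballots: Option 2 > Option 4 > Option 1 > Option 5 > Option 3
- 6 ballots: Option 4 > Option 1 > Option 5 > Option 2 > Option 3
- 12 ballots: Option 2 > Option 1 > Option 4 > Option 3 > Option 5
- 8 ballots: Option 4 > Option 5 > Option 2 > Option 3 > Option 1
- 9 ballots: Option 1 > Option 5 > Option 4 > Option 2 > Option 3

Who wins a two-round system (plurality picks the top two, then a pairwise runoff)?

Option 4

Round 1 first-place votes: Option 1 9, Option 2 22, Option 3 0, Option 4 14, Option 5 0. Option 2 and Option 4 advance.
Runoff: Option 2 is ranked above Option 4 on 22 ballots, Option 4 above Option 2 on 23.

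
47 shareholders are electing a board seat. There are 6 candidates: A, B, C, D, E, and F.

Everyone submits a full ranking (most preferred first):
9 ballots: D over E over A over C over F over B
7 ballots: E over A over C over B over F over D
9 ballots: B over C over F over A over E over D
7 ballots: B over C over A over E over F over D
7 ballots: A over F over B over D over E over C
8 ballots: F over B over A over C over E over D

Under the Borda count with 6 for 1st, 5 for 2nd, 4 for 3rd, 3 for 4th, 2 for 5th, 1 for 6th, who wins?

A: 9×4 + 7×5 + 9×3 + 7×4 + 7×6 + 8×4 = 200
B: 9×1 + 7×3 + 9×6 + 7×6 + 7×4 + 8×5 = 194
C: 9×3 + 7×4 + 9×5 + 7×5 + 7×1 + 8×3 = 166
D: 9×6 + 7×1 + 9×1 + 7×1 + 7×3 + 8×1 = 106
E: 9×5 + 7×6 + 9×2 + 7×3 + 7×2 + 8×2 = 156
F: 9×2 + 7×2 + 9×4 + 7×2 + 7×5 + 8×6 = 165

A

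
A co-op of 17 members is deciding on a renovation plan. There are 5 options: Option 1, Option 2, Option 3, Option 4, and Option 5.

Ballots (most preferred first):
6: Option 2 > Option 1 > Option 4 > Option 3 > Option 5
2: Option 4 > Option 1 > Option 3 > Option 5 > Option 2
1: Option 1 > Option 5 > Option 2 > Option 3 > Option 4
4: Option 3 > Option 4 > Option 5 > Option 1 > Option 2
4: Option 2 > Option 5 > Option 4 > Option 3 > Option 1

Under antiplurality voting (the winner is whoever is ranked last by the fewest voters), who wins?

Option 3

Last-place votes: Option 1 4, Option 2 6, Option 3 0, Option 4 1, Option 5 6.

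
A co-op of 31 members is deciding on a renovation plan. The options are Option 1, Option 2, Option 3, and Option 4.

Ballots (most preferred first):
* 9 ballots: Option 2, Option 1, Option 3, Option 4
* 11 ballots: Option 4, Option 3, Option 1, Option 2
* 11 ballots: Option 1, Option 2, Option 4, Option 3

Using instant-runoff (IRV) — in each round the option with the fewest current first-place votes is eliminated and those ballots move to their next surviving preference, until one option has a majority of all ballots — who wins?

Option 1

Round 1: Option 1 11, Option 2 9, Option 3 0, Option 4 11. Option 3 eliminated.
Round 2: Option 1 11, Option 2 9, Option 4 11. Option 2 eliminated.
Round 3: Option 1 20, Option 4 11. Option 1 has a majority (≥16).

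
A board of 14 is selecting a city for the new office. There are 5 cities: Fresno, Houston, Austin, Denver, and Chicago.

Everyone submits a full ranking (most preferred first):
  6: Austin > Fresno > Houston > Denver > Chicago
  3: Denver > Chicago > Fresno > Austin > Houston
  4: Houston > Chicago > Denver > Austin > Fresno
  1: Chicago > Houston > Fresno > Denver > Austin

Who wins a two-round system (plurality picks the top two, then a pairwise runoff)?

Round 1 first-place votes: Fresno 0, Houston 4, Austin 6, Denver 3, Chicago 1. Austin and Houston advance.
Runoff: Austin is ranked above Houston on 9 ballots, Houston above Austin on 5.

Austin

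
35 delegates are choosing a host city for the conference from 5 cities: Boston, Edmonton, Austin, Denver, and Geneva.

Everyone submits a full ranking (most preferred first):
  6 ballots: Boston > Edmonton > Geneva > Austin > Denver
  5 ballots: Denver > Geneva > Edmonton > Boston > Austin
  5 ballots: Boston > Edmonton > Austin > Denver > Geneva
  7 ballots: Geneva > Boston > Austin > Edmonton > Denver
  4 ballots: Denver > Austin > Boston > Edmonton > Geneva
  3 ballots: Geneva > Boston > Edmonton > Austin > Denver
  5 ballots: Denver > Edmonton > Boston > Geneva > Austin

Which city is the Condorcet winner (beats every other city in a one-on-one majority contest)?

Boston vs Edmonton: 25–10
Boston vs Austin: 31–4
Boston vs Denver: 21–14
Boston vs Geneva: 20–15
Boston beats every other city.

Boston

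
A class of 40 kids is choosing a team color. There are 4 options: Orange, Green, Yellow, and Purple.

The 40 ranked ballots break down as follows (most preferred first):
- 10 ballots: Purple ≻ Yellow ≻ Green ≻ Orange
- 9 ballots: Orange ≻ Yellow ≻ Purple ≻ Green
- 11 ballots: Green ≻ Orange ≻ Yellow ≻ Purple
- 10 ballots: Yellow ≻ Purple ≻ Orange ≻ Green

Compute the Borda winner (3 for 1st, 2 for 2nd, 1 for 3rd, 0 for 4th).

Yellow

Orange: 10×0 + 9×3 + 11×2 + 10×1 = 59
Green: 10×1 + 9×0 + 11×3 + 10×0 = 43
Yellow: 10×2 + 9×2 + 11×1 + 10×3 = 79
Purple: 10×3 + 9×1 + 11×0 + 10×2 = 59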